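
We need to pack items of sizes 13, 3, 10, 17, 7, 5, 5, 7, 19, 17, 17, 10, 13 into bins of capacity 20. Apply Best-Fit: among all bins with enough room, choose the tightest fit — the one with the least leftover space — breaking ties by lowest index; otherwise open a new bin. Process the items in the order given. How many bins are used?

9

13 → bin 1 (remaining 7)
3 → bin 1 (remaining 4)
10 → bin 2 (remaining 10)
17 → bin 3 (remaining 3)
7 → bin 2 (remaining 3)
5 → bin 4 (remaining 15)
5 → bin 4 (remaining 10)
7 → bin 4 (remaining 3)
19 → bin 5 (remaining 1)
17 → bin 6 (remaining 3)
17 → bin 7 (remaining 3)
10 → bin 8 (remaining 10)
13 → bin 9 (remaining 7)
Final bins: [13,3] [10,7] [17] [5,5,7] [19] [17] [17] [10] [13].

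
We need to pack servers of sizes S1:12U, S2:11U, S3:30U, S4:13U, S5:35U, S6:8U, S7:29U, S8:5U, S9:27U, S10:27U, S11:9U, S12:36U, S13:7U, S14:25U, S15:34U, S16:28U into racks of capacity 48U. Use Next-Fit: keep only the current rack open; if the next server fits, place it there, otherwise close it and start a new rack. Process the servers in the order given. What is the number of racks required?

S1 (12U) → rack 1 (remaining 36U)
S2 (11U) → rack 1 (remaining 25U)
S3 (30U) → rack 2 (remaining 18U)
S4 (13U) → rack 2 (remaining 5U)
S5 (35U) → rack 3 (remaining 13U)
S6 (8U) → rack 3 (remaining 5U)
S7 (29U) → rack 4 (remaining 19U)
S8 (5U) → rack 4 (remaining 14U)
S9 (27U) → rack 5 (remaining 21U)
S10 (27U) → rack 6 (remaining 21U)
S11 (9U) → rack 6 (remaining 12U)
S12 (36U) → rack 7 (remaining 12U)
S13 (7U) → rack 7 (remaining 5U)
S14 (25U) → rack 8 (remaining 23U)
S15 (34U) → rack 9 (remaining 14U)
S16 (28U) → rack 10 (remaining 20U)

10 racks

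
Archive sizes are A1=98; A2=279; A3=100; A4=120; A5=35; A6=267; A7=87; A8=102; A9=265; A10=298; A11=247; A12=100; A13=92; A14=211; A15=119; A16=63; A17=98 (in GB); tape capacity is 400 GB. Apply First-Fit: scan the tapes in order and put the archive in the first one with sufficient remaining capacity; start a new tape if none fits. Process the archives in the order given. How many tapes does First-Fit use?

7

A1 (98 GB) → tape 1 (remaining 302 GB)
A2 (279 GB) → tape 1 (remaining 23 GB)
A3 (100 GB) → tape 2 (remaining 300 GB)
A4 (120 GB) → tape 2 (remaining 180 GB)
A5 (35 GB) → tape 2 (remaining 145 GB)
A6 (267 GB) → tape 3 (remaining 133 GB)
A7 (87 GB) → tape 2 (remaining 58 GB)
A8 (102 GB) → tape 3 (remaining 31 GB)
A9 (265 GB) → tape 4 (remaining 135 GB)
A10 (298 GB) → tape 5 (remaining 102 GB)
A11 (247 GB) → tape 6 (remaining 153 GB)
A12 (100 GB) → tape 4 (remaining 35 GB)
A13 (92 GB) → tape 5 (remaining 10 GB)
A14 (211 GB) → tape 7 (remaining 189 GB)
A15 (119 GB) → tape 6 (remaining 34 GB)
A16 (63 GB) → tape 7 (remaining 126 GB)
A17 (98 GB) → tape 7 (remaining 28 GB)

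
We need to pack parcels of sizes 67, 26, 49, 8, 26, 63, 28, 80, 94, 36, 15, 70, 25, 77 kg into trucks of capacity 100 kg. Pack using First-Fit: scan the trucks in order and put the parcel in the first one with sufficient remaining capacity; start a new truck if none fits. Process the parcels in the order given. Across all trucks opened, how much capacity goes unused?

136

67 kg → truck 1 (remaining 33 kg)
26 kg → truck 1 (remaining 7 kg)
49 kg → truck 2 (remaining 51 kg)
8 kg → truck 2 (remaining 43 kg)
26 kg → truck 2 (remaining 17 kg)
63 kg → truck 3 (remaining 37 kg)
28 kg → truck 3 (remaining 9 kg)
80 kg → truck 4 (remaining 20 kg)
94 kg → truck 5 (remaining 6 kg)
36 kg → truck 6 (remaining 64 kg)
15 kg → truck 2 (remaining 2 kg)
70 kg → truck 7 (remaining 30 kg)
25 kg → truck 6 (remaining 39 kg)
77 kg → truck 8 (remaining 23 kg)
8 trucks × 100 kg = 800 kg; used 664 kg; unused 136 kg.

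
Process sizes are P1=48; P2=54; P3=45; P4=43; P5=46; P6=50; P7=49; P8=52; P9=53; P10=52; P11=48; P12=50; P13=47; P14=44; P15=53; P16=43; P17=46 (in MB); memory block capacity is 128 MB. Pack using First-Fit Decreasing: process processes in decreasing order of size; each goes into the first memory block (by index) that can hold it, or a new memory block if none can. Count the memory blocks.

9 memory blocks

Sorted descending: 54, 53, 53, 52, 52, 50, 50, 49, 48, 48, 47, 46, 46, 45, 44, 43, 43.
Put 54 MB in memory block 1; 74 MB remain.
Put 53 MB in memory block 1; 21 MB remain.
Put 53 MB in memory block 2; 75 MB remain.
Put 52 MB in memory block 2; 23 MB remain.
Put 52 MB in memory block 3; 76 MB remain.
Put 50 MB in memory block 3; 26 MB remain.
Put 50 MB in memory block 4; 78 MB remain.
Put 49 MB in memory block 4; 29 MB remain.
Put 48 MB in memory block 5; 80 MB remain.
Put 48 MB in memory block 5; 32 MB remain.
Put 47 MB in memory block 6; 81 MB remain.
Put 46 MB in memory block 6; 35 MB remain.
Put 46 MB in memory block 7; 82 MB remain.
Put 45 MB in memory block 7; 37 MB remain.
Put 44 MB in memory block 8; 84 MB remain.
Put 43 MB in memory block 8; 41 MB remain.
Put 43 MB in memory block 9; 85 MB remain.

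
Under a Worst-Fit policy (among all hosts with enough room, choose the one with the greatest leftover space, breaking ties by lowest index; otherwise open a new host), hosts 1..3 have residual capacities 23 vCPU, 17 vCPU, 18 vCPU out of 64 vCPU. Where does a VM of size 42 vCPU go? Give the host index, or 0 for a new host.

No host has ≥ 42 vCPU free, so a new host is opened.

0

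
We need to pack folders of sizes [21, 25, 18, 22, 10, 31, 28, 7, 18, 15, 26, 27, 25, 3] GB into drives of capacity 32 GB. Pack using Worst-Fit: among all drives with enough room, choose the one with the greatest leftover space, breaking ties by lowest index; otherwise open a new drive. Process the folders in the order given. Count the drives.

11 drives

Put 21 GB in drive 1; 11 GB remain.
Put 25 GB in drive 2; 7 GB remain.
Put 18 GB in drive 3; 14 GB remain.
Put 22 GB in drive 4; 10 GB remain.
Put 10 GB in drive 3; 4 GB remain.
Put 31 GB in drive 5; 1 GB remain.
Put 28 GB in drive 6; 4 GB remain.
Put 7 GB in drive 1; 4 GB remain.
Put 18 GB in drive 7; 14 GB remain.
Put 15 GB in drive 8; 17 GB remain.
Put 26 GB in drive 9; 6 GB remain.
Put 27 GB in drive 10; 5 GB remain.
Put 25 GB in drive 11; 7 GB remain.
Put 3 GB in drive 8; 14 GB remain.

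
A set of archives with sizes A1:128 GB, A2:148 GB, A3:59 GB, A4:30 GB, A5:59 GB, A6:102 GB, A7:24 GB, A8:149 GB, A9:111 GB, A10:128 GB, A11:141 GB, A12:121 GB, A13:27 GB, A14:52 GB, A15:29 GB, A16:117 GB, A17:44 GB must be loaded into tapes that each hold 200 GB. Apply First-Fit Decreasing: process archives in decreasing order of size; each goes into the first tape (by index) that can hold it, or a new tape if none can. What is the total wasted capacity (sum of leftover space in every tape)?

Sorted descending: 149, 148, 141, 128, 128, 121, 117, 111, 102, 59, 59, 52, 44, 30, 29, 27, 24.
149 GB → tape 1 (remaining 51 GB)
148 GB → tape 2 (remaining 52 GB)
141 GB → tape 3 (remaining 59 GB)
128 GB → tape 4 (remaining 72 GB)
128 GB → tape 5 (remaining 72 GB)
121 GB → tape 6 (remaining 79 GB)
117 GB → tape 7 (remaining 83 GB)
111 GB → tape 8 (remaining 89 GB)
102 GB → tape 9 (remaining 98 GB)
59 GB → tape 3 (remaining 0 GB)
59 GB → tape 4 (remaining 13 GB)
52 GB → tape 2 (remaining 0 GB)
44 GB → tape 1 (remaining 7 GB)
30 GB → tape 5 (remaining 42 GB)
29 GB → tape 5 (remaining 13 GB)
27 GB → tape 6 (remaining 52 GB)
24 GB → tape 6 (remaining 28 GB)
9 tapes × 200 GB = 1800 GB; used 1469 GB; unused 331 GB.

331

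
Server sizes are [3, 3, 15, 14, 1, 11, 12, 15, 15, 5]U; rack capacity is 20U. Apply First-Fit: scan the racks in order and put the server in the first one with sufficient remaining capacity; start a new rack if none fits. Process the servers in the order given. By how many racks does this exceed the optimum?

0

First-Fit: [3,3,14] [15,1] [11,5] [12] [15] [15] → 6 racks.
6 servers exceed 10U (half the capacity), and no two of those can share a rack, so at least 6 racks are needed.
So 6 is already optimal.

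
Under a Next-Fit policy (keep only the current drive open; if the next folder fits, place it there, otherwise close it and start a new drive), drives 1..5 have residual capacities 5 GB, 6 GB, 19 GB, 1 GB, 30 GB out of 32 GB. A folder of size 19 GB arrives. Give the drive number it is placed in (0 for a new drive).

Next-Fit only looks at drive 5, which has 30 GB free.
19 GB fits there.

5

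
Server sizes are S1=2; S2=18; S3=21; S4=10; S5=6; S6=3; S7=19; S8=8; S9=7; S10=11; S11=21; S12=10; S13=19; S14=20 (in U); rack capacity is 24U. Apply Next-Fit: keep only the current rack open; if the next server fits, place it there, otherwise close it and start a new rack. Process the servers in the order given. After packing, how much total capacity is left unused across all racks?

Put S1 (2U) in rack 1; 22U remain.
Put S2 (18U) in rack 1; 4U remain.
Put S3 (21U) in rack 2; 3U remain.
Put S4 (10U) in rack 3; 14U remain.
Put S5 (6U) in rack 3; 8U remain.
Put S6 (3U) in rack 3; 5U remain.
Put S7 (19U) in rack 4; 5U remain.
Put S8 (8U) in rack 5; 16U remain.
Put S9 (7U) in rack 5; 9U remain.
Put S10 (11U) in rack 6; 13U remain.
Put S11 (21U) in rack 7; 3U remain.
Put S12 (10U) in rack 8; 14U remain.
Put S13 (19U) in rack 9; 5U remain.
Put S14 (20U) in rack 10; 4U remain.
10 racks × 24U = 240U; used 175U; unused 65U.

65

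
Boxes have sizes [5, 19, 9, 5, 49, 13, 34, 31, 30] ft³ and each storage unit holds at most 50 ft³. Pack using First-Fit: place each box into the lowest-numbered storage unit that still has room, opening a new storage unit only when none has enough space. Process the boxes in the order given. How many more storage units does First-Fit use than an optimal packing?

1

First-Fit: [5,19,9,5] [49] [13,34] [31] [30] → 5 storage units.
Total size 195 ft³; any packing needs at least ⌈195/50⌉ = 4 storage units.
An optimal packing achieves that bound: [49] [34,13] [31,19] [30,9,5,5] → 4 storage units.
Excess: 5 − 4 = 1.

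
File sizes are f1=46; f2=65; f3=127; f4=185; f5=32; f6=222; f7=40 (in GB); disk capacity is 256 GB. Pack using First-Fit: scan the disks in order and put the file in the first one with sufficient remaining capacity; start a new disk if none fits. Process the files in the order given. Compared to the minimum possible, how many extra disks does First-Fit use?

First-Fit: [46,65,127] [185,32] [222] [40] → 4 disks.
Total size 717 GB; any packing needs at least ⌈717/256⌉ = 3 disks.
An optimal packing achieves that bound: [222,32] [185,65] [127,46,40] → 3 disks.
Excess: 4 − 3 = 1.

1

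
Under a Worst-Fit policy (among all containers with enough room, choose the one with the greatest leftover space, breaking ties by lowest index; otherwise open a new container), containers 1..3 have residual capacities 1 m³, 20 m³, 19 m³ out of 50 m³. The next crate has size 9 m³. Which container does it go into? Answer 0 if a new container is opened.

Containers with room: container 2 (20 m³), container 3 (19 m³).
Most room is container 2 with 20 m³ free.

2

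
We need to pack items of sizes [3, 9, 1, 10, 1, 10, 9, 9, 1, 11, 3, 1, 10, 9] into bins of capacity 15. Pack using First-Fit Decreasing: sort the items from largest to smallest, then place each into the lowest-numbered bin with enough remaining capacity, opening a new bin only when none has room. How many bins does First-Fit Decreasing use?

Sorted descending: 11, 10, 10, 10, 9, 9, 9, 9, 3, 3, 1, 1, 1, 1.
Put 11 in bin 1; 4 remain.
Put 10 in bin 2; 5 remain.
Put 10 in bin 3; 5 remain.
Put 10 in bin 4; 5 remain.
Put 9 in bin 5; 6 remain.
Put 9 in bin 6; 6 remain.
Put 9 in bin 7; 6 remain.
Put 9 in bin 8; 6 remain.
Put 3 in bin 1; 1 remain.
Put 3 in bin 2; 2 remain.
Put 1 in bin 1; 0 remain.
Put 1 in bin 2; 1 remain.
Put 1 in bin 2; 0 remain.
Put 1 in bin 3; 4 remain.
Final bins: [11,3,1] [10,3,1,1] [10,1] [10] [9] [9] [9] [9].

8 bins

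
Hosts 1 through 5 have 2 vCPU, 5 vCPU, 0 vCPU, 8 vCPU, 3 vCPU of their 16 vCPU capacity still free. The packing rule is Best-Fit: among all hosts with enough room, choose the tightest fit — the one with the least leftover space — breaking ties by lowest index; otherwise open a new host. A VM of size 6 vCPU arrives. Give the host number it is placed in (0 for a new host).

Hosts with room: host 4 (8 vCPU).
Tightest fit is host 4 with 8 vCPU free.

4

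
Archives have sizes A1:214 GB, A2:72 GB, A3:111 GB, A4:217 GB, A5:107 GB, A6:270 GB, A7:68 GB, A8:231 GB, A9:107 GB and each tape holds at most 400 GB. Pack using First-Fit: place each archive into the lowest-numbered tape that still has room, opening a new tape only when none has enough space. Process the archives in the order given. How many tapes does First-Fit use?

Put A1 (214 GB) in tape 1; 186 GB remain.
Put A2 (72 GB) in tape 1; 114 GB remain.
Put A3 (111 GB) in tape 1; 3 GB remain.
Put A4 (217 GB) in tape 2; 183 GB remain.
Put A5 (107 GB) in tape 2; 76 GB remain.
Put A6 (270 GB) in tape 3; 130 GB remain.
Put A7 (68 GB) in tape 2; 8 GB remain.
Put A8 (231 GB) in tape 4; 169 GB remain.
Put A9 (107 GB) in tape 3; 23 GB remain.
Final tapes: [214,72,111] [217,107,68] [270,107] [231].

4 tapes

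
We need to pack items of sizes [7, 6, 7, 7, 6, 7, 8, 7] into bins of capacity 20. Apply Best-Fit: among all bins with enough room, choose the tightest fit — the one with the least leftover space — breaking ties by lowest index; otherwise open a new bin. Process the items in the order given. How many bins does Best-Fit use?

7 → bin 1 (remaining 13)
6 → bin 1 (remaining 7)
7 → bin 1 (remaining 0)
7 → bin 2 (remaining 13)
6 → bin 2 (remaining 7)
7 → bin 2 (remaining 0)
8 → bin 3 (remaining 12)
7 → bin 3 (remaining 5)
Final bins: [7,6,7] [7,6,7] [8,7].

3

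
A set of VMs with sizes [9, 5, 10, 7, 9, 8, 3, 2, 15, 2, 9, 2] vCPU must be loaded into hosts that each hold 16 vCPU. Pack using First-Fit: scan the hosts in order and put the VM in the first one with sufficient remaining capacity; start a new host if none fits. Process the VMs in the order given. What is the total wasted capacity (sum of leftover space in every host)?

host 1: place 9 vCPU, 7 vCPU left
host 1: place 5 vCPU, 2 vCPU left
host 2: place 10 vCPU, 6 vCPU left
host 3: place 7 vCPU, 9 vCPU left
host 3: place 9 vCPU, 0 vCPU left
host 4: place 8 vCPU, 8 vCPU left
host 2: place 3 vCPU, 3 vCPU left
host 1: place 2 vCPU, 0 vCPU left
host 5: place 15 vCPU, 1 vCPU left
host 2: place 2 vCPU, 1 vCPU left
host 6: place 9 vCPU, 7 vCPU left
host 4: place 2 vCPU, 6 vCPU left
6 hosts × 16 vCPU = 96 vCPU; used 81 vCPU; unused 15 vCPU.

15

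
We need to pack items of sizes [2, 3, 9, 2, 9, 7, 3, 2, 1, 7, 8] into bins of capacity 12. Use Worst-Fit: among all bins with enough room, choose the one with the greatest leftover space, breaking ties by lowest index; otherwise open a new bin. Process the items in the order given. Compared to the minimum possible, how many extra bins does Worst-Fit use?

Worst-Fit: [2,3,2,3] [9,1] [9] [7,2] [7] [8] → 6 bins.
Total size 53; any packing needs at least ⌈53/12⌉ = 5 bins.
An optimal packing achieves that bound: [9,3] [9,3] [8,2,2] [7,2,1] [7] → 5 bins.
Excess: 6 − 5 = 1.

1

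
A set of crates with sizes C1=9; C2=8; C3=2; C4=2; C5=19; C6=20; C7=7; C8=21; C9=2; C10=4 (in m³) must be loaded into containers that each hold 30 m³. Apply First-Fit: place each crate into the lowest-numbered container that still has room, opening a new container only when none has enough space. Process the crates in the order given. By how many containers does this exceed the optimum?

First-Fit: [9,8,2,2,7,2] [19,4] [20] [21] → 4 containers.
Total size 94 m³; any packing needs at least ⌈94/30⌉ = 4 containers.
So 4 is already optimal.

0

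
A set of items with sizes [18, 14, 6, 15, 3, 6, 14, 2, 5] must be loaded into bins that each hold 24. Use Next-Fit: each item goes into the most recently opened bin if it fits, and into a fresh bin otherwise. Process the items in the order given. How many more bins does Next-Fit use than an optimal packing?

Next-Fit: [18] [14,6] [15,3,6] [14,2,5] → 4 bins.
Total size 83; any packing needs at least ⌈83/24⌉ = 4 bins.
So 4 is already optimal.

0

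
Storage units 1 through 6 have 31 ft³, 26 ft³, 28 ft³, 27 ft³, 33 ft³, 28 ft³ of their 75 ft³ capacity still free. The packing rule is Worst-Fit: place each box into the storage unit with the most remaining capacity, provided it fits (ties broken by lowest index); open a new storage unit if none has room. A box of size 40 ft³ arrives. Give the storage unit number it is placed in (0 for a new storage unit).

No storage unit has ≥ 40 ft³ free, so a new storage unit is opened.

0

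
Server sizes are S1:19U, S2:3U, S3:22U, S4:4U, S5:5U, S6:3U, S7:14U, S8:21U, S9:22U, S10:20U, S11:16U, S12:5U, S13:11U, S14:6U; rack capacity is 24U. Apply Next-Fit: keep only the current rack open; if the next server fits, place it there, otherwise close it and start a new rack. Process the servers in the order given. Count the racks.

Put S1 (19U) in rack 1; 5U remain.
Put S2 (3U) in rack 1; 2U remain.
Put S3 (22U) in rack 2; 2U remain.
Put S4 (4U) in rack 3; 20U remain.
Put S5 (5U) in rack 3; 15U remain.
Put S6 (3U) in rack 3; 12U remain.
Put S7 (14U) in rack 4; 10U remain.
Put S8 (21U) in rack 5; 3U remain.
Put S9 (22U) in rack 6; 2U remain.
Put S10 (20U) in rack 7; 4U remain.
Put S11 (16U) in rack 8; 8U remain.
Put S12 (5U) in rack 8; 3U remain.
Put S13 (11U) in rack 9; 13U remain.
Put S14 (6U) in rack 9; 7U remain.

9 racks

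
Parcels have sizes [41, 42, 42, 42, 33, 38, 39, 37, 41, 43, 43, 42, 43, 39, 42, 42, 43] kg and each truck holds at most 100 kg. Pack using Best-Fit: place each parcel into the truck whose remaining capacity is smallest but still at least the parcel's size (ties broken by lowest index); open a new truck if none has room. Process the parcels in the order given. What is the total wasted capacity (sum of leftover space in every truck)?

208

Put 41 kg in truck 1; 59 kg remain.
Put 42 kg in truck 1; 17 kg remain.
Put 42 kg in truck 2; 58 kg remain.
Put 42 kg in truck 2; 16 kg remain.
Put 33 kg in truck 3; 67 kg remain.
Put 38 kg in truck 3; 29 kg remain.
Put 39 kg in truck 4; 61 kg remain.
Put 37 kg in truck 4; 24 kg remain.
Put 41 kg in truck 5; 59 kg remain.
Put 43 kg in truck 5; 16 kg remain.
Put 43 kg in truck 6; 57 kg remain.
Put 42 kg in truck 6; 15 kg remain.
Put 43 kg in truck 7; 57 kg remain.
Put 39 kg in truck 7; 18 kg remain.
Put 42 kg in truck 8; 58 kg remain.
Put 42 kg in truck 8; 16 kg remain.
Put 43 kg in truck 9; 57 kg remain.
9 trucks × 100 kg = 900 kg; used 692 kg; unused 208 kg.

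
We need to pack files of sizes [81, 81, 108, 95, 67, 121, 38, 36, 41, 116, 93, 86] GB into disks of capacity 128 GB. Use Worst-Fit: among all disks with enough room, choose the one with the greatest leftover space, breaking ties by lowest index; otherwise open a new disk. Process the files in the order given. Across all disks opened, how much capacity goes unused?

Put 81 GB in disk 1; 47 GB remain.
Put 81 GB in disk 2; 47 GB remain.
Put 108 GB in disk 3; 20 GB remain.
Put 95 GB in disk 4; 33 GB remain.
Put 67 GB in disk 5; 61 GB remain.
Put 121 GB in disk 6; 7 GB remain.
Put 38 GB in disk 5; 23 GB remain.
Put 36 GB in disk 1; 11 GB remain.
Put 41 GB in disk 2; 6 GB remain.
Put 116 GB in disk 7; 12 GB remain.
Put 93 GB in disk 8; 35 GB remain.
Put 86 GB in disk 9; 42 GB remain.
9 disks × 128 GB = 1152 GB; used 963 GB; unused 189 GB.

189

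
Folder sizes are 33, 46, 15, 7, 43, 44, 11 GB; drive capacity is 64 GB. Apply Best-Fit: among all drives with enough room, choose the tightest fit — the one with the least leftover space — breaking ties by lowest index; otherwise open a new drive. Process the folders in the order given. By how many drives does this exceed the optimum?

Best-Fit: [33,7] [46,15] [43] [44,11] → 4 drives.
Total size 199 GB; any packing needs at least ⌈199/64⌉ = 4 drives.
So 4 is already optimal.

0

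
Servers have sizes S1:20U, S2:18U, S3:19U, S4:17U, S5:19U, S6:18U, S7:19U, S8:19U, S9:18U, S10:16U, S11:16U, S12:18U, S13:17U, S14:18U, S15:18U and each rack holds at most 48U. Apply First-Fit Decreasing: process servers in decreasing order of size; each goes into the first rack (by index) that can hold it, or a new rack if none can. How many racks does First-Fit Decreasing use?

Sorted descending: 20, 19, 19, 19, 19, 18, 18, 18, 18, 18, 18, 17, 17, 16, 16.
Put 20U in rack 1; 28U remain.
Put 19U in rack 1; 9U remain.
Put 19U in rack 2; 29U remain.
Put 19U in rack 2; 10U remain.
Put 19U in rack 3; 29U remain.
Put 18U in rack 3; 11U remain.
Put 18U in rack 4; 30U remain.
Put 18U in rack 4; 12U remain.
Put 18U in rack 5; 30U remain.
Put 18U in rack 5; 12U remain.
Put 18U in rack 6; 30U remain.
Put 17U in rack 6; 13U remain.
Put 17U in rack 7; 31U remain.
Put 16U in rack 7; 15U remain.
Put 16U in rack 8; 32U remain.
Final racks: [20,19] [19,19] [19,18] [18,18] [18,18] [18,17] [17,16] [16].

8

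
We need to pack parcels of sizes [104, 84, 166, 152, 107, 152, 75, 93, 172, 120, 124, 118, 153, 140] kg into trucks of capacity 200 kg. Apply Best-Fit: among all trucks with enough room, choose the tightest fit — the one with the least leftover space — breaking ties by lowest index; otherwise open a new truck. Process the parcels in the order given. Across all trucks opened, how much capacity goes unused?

104 kg → truck 1 (remaining 96 kg)
84 kg → truck 1 (remaining 12 kg)
166 kg → truck 2 (remaining 34 kg)
152 kg → truck 3 (remaining 48 kg)
107 kg → truck 4 (remaining 93 kg)
152 kg → truck 5 (remaining 48 kg)
75 kg → truck 4 (remaining 18 kg)
93 kg → truck 6 (remaining 107 kg)
172 kg → truck 7 (remaining 28 kg)
120 kg → truck 8 (remaining 80 kg)
124 kg → truck 9 (remaining 76 kg)
118 kg → truck 10 (remaining 82 kg)
153 kg → truck 11 (remaining 47 kg)
140 kg → truck 12 (remaining 60 kg)
12 trucks × 200 kg = 2400 kg; used 1760 kg; unused 640 kg.

640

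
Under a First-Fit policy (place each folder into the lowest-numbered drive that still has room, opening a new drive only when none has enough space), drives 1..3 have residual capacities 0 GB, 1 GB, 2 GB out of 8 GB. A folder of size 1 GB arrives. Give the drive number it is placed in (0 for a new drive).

2

Drives with room: drive 2 (1 GB), drive 3 (2 GB).
The first with room is drive 2.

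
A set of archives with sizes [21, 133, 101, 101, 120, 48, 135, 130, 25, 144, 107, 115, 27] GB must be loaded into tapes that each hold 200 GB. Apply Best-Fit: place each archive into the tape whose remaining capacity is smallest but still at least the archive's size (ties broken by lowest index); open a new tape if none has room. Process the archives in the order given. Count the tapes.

9

Put 21 GB in tape 1; 179 GB remain.
Put 133 GB in tape 1; 46 GB remain.
Put 101 GB in tape 2; 99 GB remain.
Put 101 GB in tape 3; 99 GB remain.
Put 120 GB in tape 4; 80 GB remain.
Put 48 GB in tape 4; 32 GB remain.
Put 135 GB in tape 5; 65 GB remain.
Put 130 GB in tape 6; 70 GB remain.
Put 25 GB in tape 4; 7 GB remain.
Put 144 GB in tape 7; 56 GB remain.
Put 107 GB in tape 8; 93 GB remain.
Put 115 GB in tape 9; 85 GB remain.
Put 27 GB in tape 1; 19 GB remain.
Final tapes: [21,133,27] [101] [101] [120,48,25] [135] [130] [144] [107] [115].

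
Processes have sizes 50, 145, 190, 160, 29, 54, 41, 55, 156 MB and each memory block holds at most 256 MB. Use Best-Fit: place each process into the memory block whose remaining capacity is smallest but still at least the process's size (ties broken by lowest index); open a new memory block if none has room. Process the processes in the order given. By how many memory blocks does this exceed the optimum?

0

Best-Fit: [50,145,29] [190,54] [160,41,55] [156] → 4 memory blocks.
Total size 880 MB; any packing needs at least ⌈880/256⌉ = 4 memory blocks.
So 4 is already optimal.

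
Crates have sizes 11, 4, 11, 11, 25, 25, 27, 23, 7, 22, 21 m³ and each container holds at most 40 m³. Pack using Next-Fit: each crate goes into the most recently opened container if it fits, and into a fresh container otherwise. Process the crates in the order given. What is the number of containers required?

7

container 1: place 11 m³, 29 m³ left
container 1: place 4 m³, 25 m³ left
container 1: place 11 m³, 14 m³ left
container 1: place 11 m³, 3 m³ left
container 2: place 25 m³, 15 m³ left
container 3: place 25 m³, 15 m³ left
container 4: place 27 m³, 13 m³ left
container 5: place 23 m³, 17 m³ left
container 5: place 7 m³, 10 m³ left
container 6: place 22 m³, 18 m³ left
container 7: place 21 m³, 19 m³ left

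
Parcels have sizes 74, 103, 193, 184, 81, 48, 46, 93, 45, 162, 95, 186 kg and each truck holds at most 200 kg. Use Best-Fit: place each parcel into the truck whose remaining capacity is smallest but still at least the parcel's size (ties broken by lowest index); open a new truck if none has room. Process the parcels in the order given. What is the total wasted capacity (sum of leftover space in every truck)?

290

74 kg → truck 1 (remaining 126 kg)
103 kg → truck 1 (remaining 23 kg)
193 kg → truck 2 (remaining 7 kg)
184 kg → truck 3 (remaining 16 kg)
81 kg → truck 4 (remaining 119 kg)
48 kg → truck 4 (remaining 71 kg)
46 kg → truck 4 (remaining 25 kg)
93 kg → truck 5 (remaining 107 kg)
45 kg → truck 5 (remaining 62 kg)
162 kg → truck 6 (remaining 38 kg)
95 kg → truck 7 (remaining 105 kg)
186 kg → truck 8 (remaining 14 kg)
8 trucks × 200 kg = 1600 kg; used 1310 kg; unused 290 kg.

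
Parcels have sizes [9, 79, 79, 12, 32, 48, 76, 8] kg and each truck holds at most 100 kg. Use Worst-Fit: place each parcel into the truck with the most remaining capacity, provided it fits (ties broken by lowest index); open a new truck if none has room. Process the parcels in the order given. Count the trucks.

4 trucks

Put 9 kg in truck 1; 91 kg remain.
Put 79 kg in truck 1; 12 kg remain.
Put 79 kg in truck 2; 21 kg remain.
Put 12 kg in truck 2; 9 kg remain.
Put 32 kg in truck 3; 68 kg remain.
Put 48 kg in truck 3; 20 kg remain.
Put 76 kg in truck 4; 24 kg remain.
Put 8 kg in truck 4; 16 kg remain.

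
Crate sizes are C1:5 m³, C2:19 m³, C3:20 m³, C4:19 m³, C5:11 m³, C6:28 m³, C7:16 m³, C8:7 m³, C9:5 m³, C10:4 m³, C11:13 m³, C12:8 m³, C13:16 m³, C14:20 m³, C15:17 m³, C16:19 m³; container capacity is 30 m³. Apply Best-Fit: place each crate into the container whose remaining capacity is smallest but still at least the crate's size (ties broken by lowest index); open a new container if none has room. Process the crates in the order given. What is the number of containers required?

C1 (5 m³) → container 1 (remaining 25 m³)
C2 (19 m³) → container 1 (remaining 6 m³)
C3 (20 m³) → container 2 (remaining 10 m³)
C4 (19 m³) → container 3 (remaining 11 m³)
C5 (11 m³) → container 3 (remaining 0 m³)
C6 (28 m³) → container 4 (remaining 2 m³)
C7 (16 m³) → container 5 (remaining 14 m³)
C8 (7 m³) → container 2 (remaining 3 m³)
C9 (5 m³) → container 1 (remaining 1 m³)
C10 (4 m³) → container 5 (remaining 10 m³)
C11 (13 m³) → container 6 (remaining 17 m³)
C12 (8 m³) → container 5 (remaining 2 m³)
C13 (16 m³) → container 6 (remaining 1 m³)
C14 (20 m³) → container 7 (remaining 10 m³)
C15 (17 m³) → container 8 (remaining 13 m³)
C16 (19 m³) → container 9 (remaining 11 m³)
Final containers: [5,19,5] [20,7] [19,11] [28] [16,4,8] [13,16] [20] [17] [19].

9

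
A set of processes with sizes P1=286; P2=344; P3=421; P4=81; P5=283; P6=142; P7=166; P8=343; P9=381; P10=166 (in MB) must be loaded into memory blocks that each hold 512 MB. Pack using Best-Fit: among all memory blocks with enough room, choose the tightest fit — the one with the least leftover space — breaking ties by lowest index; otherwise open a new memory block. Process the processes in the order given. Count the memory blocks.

P1 (286 MB) → memory block 1 (remaining 226 MB)
P2 (344 MB) → memory block 2 (remaining 168 MB)
P3 (421 MB) → memory block 3 (remaining 91 MB)
P4 (81 MB) → memory block 3 (remaining 10 MB)
P5 (283 MB) → memory block 4 (remaining 229 MB)
P6 (142 MB) → memory block 2 (remaining 26 MB)
P7 (166 MB) → memory block 1 (remaining 60 MB)
P8 (343 MB) → memory block 5 (remaining 169 MB)
P9 (381 MB) → memory block 6 (remaining 131 MB)
P10 (166 MB) → memory block 5 (remaining 3 MB)

6 memory blocks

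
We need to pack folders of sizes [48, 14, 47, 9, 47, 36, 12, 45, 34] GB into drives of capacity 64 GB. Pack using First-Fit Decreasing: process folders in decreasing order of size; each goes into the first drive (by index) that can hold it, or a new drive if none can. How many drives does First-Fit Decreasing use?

6

Sorted descending: 48, 47, 47, 45, 36, 34, 14, 12, 9.
Put 48 GB in drive 1; 16 GB remain.
Put 47 GB in drive 2; 17 GB remain.
Put 47 GB in drive 3; 17 GB remain.
Put 45 GB in drive 4; 19 GB remain.
Put 36 GB in drive 5; 28 GB remain.
Put 34 GB in drive 6; 30 GB remain.
Put 14 GB in drive 1; 2 GB remain.
Put 12 GB in drive 2; 5 GB remain.
Put 9 GB in drive 3; 8 GB remain.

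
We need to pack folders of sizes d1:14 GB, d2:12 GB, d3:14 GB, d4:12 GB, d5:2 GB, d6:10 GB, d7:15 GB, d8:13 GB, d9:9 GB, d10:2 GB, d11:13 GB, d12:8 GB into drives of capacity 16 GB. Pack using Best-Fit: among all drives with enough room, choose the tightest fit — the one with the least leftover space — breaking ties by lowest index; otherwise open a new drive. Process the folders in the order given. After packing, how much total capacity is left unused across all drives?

Put d1 (14 GB) in drive 1; 2 GB remain.
Put d2 (12 GB) in drive 2; 4 GB remain.
Put d3 (14 GB) in drive 3; 2 GB remain.
Put d4 (12 GB) in drive 4; 4 GB remain.
Put d5 (2 GB) in drive 1; 0 GB remain.
Put d6 (10 GB) in drive 5; 6 GB remain.
Put d7 (15 GB) in drive 6; 1 GB remain.
Put d8 (13 GB) in drive 7; 3 GB remain.
Put d9 (9 GB) in drive 8; 7 GB remain.
Put d10 (2 GB) in drive 3; 0 GB remain.
Put d11 (13 GB) in drive 9; 3 GB remain.
Put d12 (8 GB) in drive 10; 8 GB remain.
10 drives × 16 GB = 160 GB; used 124 GB; unused 36 GB.

36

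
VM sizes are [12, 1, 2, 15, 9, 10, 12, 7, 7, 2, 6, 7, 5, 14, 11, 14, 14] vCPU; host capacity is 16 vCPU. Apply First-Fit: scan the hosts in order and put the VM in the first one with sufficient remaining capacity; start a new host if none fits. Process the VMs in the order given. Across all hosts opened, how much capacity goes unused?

28

host 1: place 12 vCPU, 4 vCPU left
host 1: place 1 vCPU, 3 vCPU left
host 1: place 2 vCPU, 1 vCPU left
host 2: place 15 vCPU, 1 vCPU left
host 3: place 9 vCPU, 7 vCPU left
host 4: place 10 vCPU, 6 vCPU left
host 5: place 12 vCPU, 4 vCPU left
host 3: place 7 vCPU, 0 vCPU left
host 6: place 7 vCPU, 9 vCPU left
host 4: place 2 vCPU, 4 vCPU left
host 6: place 6 vCPU, 3 vCPU left
host 7: place 7 vCPU, 9 vCPU left
host 7: place 5 vCPU, 4 vCPU left
host 8: place 14 vCPU, 2 vCPU left
host 9: place 11 vCPU, 5 vCPU left
host 10: place 14 vCPU, 2 vCPU left
host 11: place 14 vCPU, 2 vCPU left
11 hosts × 16 vCPU = 176 vCPU; used 148 vCPU; unused 28 vCPU.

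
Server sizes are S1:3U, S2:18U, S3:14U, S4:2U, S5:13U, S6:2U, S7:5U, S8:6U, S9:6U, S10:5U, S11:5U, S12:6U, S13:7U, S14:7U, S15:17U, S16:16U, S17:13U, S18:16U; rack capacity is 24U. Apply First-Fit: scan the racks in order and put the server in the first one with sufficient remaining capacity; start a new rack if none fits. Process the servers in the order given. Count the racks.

8

rack 1: place S1 (3U), 21U left
rack 1: place S2 (18U), 3U left
rack 2: place S3 (14U), 10U left
rack 1: place S4 (2U), 1U left
rack 3: place S5 (13U), 11U left
rack 2: place S6 (2U), 8U left
rack 2: place S7 (5U), 3U left
rack 3: place S8 (6U), 5U left
rack 4: place S9 (6U), 18U left
rack 3: place S10 (5U), 0U left
rack 4: place S11 (5U), 13U left
rack 4: place S12 (6U), 7U left
rack 4: place S13 (7U), 0U left
rack 5: place S14 (7U), 17U left
rack 5: place S15 (17U), 0U left
rack 6: place S16 (16U), 8U left
rack 7: place S17 (13U), 11U left
rack 8: place S18 (16U), 8U left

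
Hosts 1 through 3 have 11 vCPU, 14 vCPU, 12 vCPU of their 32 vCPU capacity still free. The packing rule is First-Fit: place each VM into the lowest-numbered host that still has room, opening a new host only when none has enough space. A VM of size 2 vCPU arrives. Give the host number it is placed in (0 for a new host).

1

Hosts with room: host 1 (11 vCPU), host 2 (14 vCPU), host 3 (12 vCPU).
The first with room is host 1.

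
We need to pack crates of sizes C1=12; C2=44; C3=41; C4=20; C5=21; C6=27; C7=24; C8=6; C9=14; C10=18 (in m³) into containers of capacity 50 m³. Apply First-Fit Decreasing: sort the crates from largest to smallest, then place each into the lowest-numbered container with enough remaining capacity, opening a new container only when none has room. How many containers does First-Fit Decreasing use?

Sorted descending: 44, 41, 27, 24, 21, 20, 18, 14, 12, 6.
Put 44 m³ in container 1; 6 m³ remain.
Put 41 m³ in container 2; 9 m³ remain.
Put 27 m³ in container 3; 23 m³ remain.
Put 24 m³ in container 4; 26 m³ remain.
Put 21 m³ in container 3; 2 m³ remain.
Put 20 m³ in container 4; 6 m³ remain.
Put 18 m³ in container 5; 32 m³ remain.
Put 14 m³ in container 5; 18 m³ remain.
Put 12 m³ in container 5; 6 m³ remain.
Put 6 m³ in container 1; 0 m³ remain.

5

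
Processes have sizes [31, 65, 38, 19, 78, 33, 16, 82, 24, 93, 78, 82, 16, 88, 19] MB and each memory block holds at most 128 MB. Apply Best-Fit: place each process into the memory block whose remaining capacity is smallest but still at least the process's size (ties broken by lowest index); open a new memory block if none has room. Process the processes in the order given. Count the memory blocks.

7 memory blocks

Put 31 MB in memory block 1; 97 MB remain.
Put 65 MB in memory block 1; 32 MB remain.
Put 38 MB in memory block 2; 90 MB remain.
Put 19 MB in memory block 1; 13 MB remain.
Put 78 MB in memory block 2; 12 MB remain.
Put 33 MB in memory block 3; 95 MB remain.
Put 16 MB in memory block 3; 79 MB remain.
Put 82 MB in memory block 4; 46 MB remain.
Put 24 MB in memory block 4; 22 MB remain.
Put 93 MB in memory block 5; 35 MB remain.
Put 78 MB in memory block 3; 1 MB remain.
Put 82 MB in memory block 6; 46 MB remain.
Put 16 MB in memory block 4; 6 MB remain.
Put 88 MB in memory block 7; 40 MB remain.
Put 19 MB in memory block 5; 16 MB remain.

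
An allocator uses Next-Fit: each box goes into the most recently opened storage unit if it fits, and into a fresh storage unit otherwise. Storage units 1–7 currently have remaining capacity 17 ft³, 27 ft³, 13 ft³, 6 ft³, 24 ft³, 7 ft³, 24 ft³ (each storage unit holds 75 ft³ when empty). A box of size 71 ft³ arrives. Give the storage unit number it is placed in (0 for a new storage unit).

0

Next-Fit only looks at storage unit 7, which has 24 ft³ free.
71 ft³ does not fit, so a new storage unit is opened.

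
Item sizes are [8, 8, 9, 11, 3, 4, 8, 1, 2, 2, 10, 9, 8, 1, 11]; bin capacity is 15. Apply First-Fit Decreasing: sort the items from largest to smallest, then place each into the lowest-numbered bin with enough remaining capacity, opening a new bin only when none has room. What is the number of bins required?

Sorted descending: 11, 11, 10, 9, 9, 8, 8, 8, 8, 4, 3, 2, 2, 1, 1.
bin 1: place 11, 4 left
bin 2: place 11, 4 left
bin 3: place 10, 5 left
bin 4: place 9, 6 left
bin 5: place 9, 6 left
bin 6: place 8, 7 left
bin 7: place 8, 7 left
bin 8: place 8, 7 left
bin 9: place 8, 7 left
bin 1: place 4, 0 left
bin 2: place 3, 1 left
bin 3: place 2, 3 left
bin 3: place 2, 1 left
bin 2: place 1, 0 left
bin 3: place 1, 0 left

9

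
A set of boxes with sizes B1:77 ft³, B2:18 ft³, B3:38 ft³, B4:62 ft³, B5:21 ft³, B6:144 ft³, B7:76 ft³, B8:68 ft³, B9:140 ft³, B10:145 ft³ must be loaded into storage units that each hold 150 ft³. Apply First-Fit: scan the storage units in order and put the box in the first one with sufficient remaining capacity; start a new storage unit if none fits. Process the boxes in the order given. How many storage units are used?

Put B1 (77 ft³) in storage unit 1; 73 ft³ remain.
Put B2 (18 ft³) in storage unit 1; 55 ft³ remain.
Put B3 (38 ft³) in storage unit 1; 17 ft³ remain.
Put B4 (62 ft³) in storage unit 2; 88 ft³ remain.
Put B5 (21 ft³) in storage unit 2; 67 ft³ remain.
Put B6 (144 ft³) in storage unit 3; 6 ft³ remain.
Put B7 (76 ft³) in storage unit 4; 74 ft³ remain.
Put B8 (68 ft³) in storage unit 4; 6 ft³ remain.
Put B9 (140 ft³) in storage unit 5; 10 ft³ remain.
Put B10 (145 ft³) in storage unit 6; 5 ft³ remain.
Final storage units: [77,18,38] [62,21] [144] [76,68] [140] [145].

6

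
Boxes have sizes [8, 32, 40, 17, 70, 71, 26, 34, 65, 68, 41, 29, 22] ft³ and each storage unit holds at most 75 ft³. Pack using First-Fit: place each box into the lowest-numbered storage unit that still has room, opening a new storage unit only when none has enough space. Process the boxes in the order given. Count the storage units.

8 ft³ → storage unit 1 (remaining 67 ft³)
32 ft³ → storage unit 1 (remaining 35 ft³)
40 ft³ → storage unit 2 (remaining 35 ft³)
17 ft³ → storage unit 1 (remaining 18 ft³)
70 ft³ → storage unit 3 (remaining 5 ft³)
71 ft³ → storage unit 4 (remaining 4 ft³)
26 ft³ → storage unit 2 (remaining 9 ft³)
34 ft³ → storage unit 5 (remaining 41 ft³)
65 ft³ → storage unit 6 (remaining 10 ft³)
68 ft³ → storage unit 7 (remaining 7 ft³)
41 ft³ → storage unit 5 (remaining 0 ft³)
29 ft³ → storage unit 8 (remaining 46 ft³)
22 ft³ → storage unit 8 (remaining 24 ft³)
Final storage units: [8,32,17] [40,26] [70] [71] [34,41] [65] [68] [29,22].

8 storage units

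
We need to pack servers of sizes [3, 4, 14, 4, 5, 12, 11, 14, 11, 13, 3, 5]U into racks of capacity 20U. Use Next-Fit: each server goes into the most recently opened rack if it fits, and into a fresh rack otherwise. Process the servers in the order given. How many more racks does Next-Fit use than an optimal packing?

Next-Fit: [3,4] [14,4] [5,12] [11] [14] [11] [13,3] [5] → 8 racks.
6 servers exceed 10U (half the capacity), and no two of those can share a rack, so at least 6 racks are needed.
An optimal packing achieves that bound: [14,5] [14,5] [13,4,3] [12,4,3] [11] [11] → 6 racks.
Excess: 8 − 6 = 2.

2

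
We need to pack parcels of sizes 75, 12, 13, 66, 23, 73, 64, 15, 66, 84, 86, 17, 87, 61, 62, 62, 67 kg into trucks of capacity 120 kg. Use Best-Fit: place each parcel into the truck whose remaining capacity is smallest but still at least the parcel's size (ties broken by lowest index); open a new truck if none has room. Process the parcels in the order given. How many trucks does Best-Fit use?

12

Put 75 kg in truck 1; 45 kg remain.
Put 12 kg in truck 1; 33 kg remain.
Put 13 kg in truck 1; 20 kg remain.
Put 66 kg in truck 2; 54 kg remain.
Put 23 kg in truck 2; 31 kg remain.
Put 73 kg in truck 3; 47 kg remain.
Put 64 kg in truck 4; 56 kg remain.
Put 15 kg in truck 1; 5 kg remain.
Put 66 kg in truck 5; 54 kg remain.
Put 84 kg in truck 6; 36 kg remain.
Put 86 kg in truck 7; 34 kg remain.
Put 17 kg in truck 2; 14 kg remain.
Put 87 kg in truck 8; 33 kg remain.
Put 61 kg in truck 9; 59 kg remain.
Put 62 kg in truck 10; 58 kg remain.
Put 62 kg in truck 11; 58 kg remain.
Put 67 kg in truck 12; 53 kg remain.
Final trucks: [75,12,13,15] [66,23,17] [73] [64] [66] [84] [86] [87] [61] [62] [62] [67].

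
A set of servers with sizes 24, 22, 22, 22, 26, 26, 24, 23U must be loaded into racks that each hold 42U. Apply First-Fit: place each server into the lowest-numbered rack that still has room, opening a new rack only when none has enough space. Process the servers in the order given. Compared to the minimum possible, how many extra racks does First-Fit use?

First-Fit: [24] [22] [22] [22] [26] [26] [24] [23] → 8 racks.
8 servers exceed 21U (half the capacity), and no two of those can share a rack, so at least 8 racks are needed.
So 8 is already optimal.

0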